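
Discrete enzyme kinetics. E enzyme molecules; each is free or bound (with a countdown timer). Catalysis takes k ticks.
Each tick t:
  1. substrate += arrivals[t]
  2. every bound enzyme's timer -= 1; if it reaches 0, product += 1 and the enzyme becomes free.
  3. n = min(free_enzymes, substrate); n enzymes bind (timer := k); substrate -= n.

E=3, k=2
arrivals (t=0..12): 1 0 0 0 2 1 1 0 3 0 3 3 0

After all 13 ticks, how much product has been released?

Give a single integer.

t=0: arr=1 -> substrate=0 bound=1 product=0
t=1: arr=0 -> substrate=0 bound=1 product=0
t=2: arr=0 -> substrate=0 bound=0 product=1
t=3: arr=0 -> substrate=0 bound=0 product=1
t=4: arr=2 -> substrate=0 bound=2 product=1
t=5: arr=1 -> substrate=0 bound=3 product=1
t=6: arr=1 -> substrate=0 bound=2 product=3
t=7: arr=0 -> substrate=0 bound=1 product=4
t=8: arr=3 -> substrate=0 bound=3 product=5
t=9: arr=0 -> substrate=0 bound=3 product=5
t=10: arr=3 -> substrate=0 bound=3 product=8
t=11: arr=3 -> substrate=3 bound=3 product=8
t=12: arr=0 -> substrate=0 bound=3 product=11

Answer: 11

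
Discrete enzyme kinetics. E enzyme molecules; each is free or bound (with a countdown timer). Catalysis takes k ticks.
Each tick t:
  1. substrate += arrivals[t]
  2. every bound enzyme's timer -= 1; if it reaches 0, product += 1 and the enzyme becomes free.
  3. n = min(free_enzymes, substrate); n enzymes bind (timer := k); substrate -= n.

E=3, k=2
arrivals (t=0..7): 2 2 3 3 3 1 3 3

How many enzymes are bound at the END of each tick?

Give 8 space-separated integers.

t=0: arr=2 -> substrate=0 bound=2 product=0
t=1: arr=2 -> substrate=1 bound=3 product=0
t=2: arr=3 -> substrate=2 bound=3 product=2
t=3: arr=3 -> substrate=4 bound=3 product=3
t=4: arr=3 -> substrate=5 bound=3 product=5
t=5: arr=1 -> substrate=5 bound=3 product=6
t=6: arr=3 -> substrate=6 bound=3 product=8
t=7: arr=3 -> substrate=8 bound=3 product=9

Answer: 2 3 3 3 3 3 3 3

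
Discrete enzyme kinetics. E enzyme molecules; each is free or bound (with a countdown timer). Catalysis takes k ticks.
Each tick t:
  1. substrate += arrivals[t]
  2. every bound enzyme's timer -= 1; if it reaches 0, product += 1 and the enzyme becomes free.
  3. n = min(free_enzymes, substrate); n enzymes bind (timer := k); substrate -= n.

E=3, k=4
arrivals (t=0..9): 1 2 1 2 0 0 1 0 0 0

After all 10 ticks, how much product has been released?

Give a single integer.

t=0: arr=1 -> substrate=0 bound=1 product=0
t=1: arr=2 -> substrate=0 bound=3 product=0
t=2: arr=1 -> substrate=1 bound=3 product=0
t=3: arr=2 -> substrate=3 bound=3 product=0
t=4: arr=0 -> substrate=2 bound=3 product=1
t=5: arr=0 -> substrate=0 bound=3 product=3
t=6: arr=1 -> substrate=1 bound=3 product=3
t=7: arr=0 -> substrate=1 bound=3 product=3
t=8: arr=0 -> substrate=0 bound=3 product=4
t=9: arr=0 -> substrate=0 bound=1 product=6

Answer: 6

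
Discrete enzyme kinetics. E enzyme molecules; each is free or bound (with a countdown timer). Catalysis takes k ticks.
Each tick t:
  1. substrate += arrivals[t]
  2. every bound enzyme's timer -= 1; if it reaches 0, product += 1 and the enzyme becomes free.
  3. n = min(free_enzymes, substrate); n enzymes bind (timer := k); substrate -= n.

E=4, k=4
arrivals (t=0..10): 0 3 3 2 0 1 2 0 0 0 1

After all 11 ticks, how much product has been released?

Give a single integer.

t=0: arr=0 -> substrate=0 bound=0 product=0
t=1: arr=3 -> substrate=0 bound=3 product=0
t=2: arr=3 -> substrate=2 bound=4 product=0
t=3: arr=2 -> substrate=4 bound=4 product=0
t=4: arr=0 -> substrate=4 bound=4 product=0
t=5: arr=1 -> substrate=2 bound=4 product=3
t=6: arr=2 -> substrate=3 bound=4 product=4
t=7: arr=0 -> substrate=3 bound=4 product=4
t=8: arr=0 -> substrate=3 bound=4 product=4
t=9: arr=0 -> substrate=0 bound=4 product=7
t=10: arr=1 -> substrate=0 bound=4 product=8

Answer: 8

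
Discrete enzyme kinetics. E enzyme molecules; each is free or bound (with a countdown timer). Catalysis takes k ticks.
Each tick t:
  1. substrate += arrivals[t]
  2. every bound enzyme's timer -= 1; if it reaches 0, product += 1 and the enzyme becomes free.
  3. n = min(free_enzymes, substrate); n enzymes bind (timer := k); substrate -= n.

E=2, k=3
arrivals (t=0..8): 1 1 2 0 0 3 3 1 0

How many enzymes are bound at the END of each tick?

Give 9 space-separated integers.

t=0: arr=1 -> substrate=0 bound=1 product=0
t=1: arr=1 -> substrate=0 bound=2 product=0
t=2: arr=2 -> substrate=2 bound=2 product=0
t=3: arr=0 -> substrate=1 bound=2 product=1
t=4: arr=0 -> substrate=0 bound=2 product=2
t=5: arr=3 -> substrate=3 bound=2 product=2
t=6: arr=3 -> substrate=5 bound=2 product=3
t=7: arr=1 -> substrate=5 bound=2 product=4
t=8: arr=0 -> substrate=5 bound=2 product=4

Answer: 1 2 2 2 2 2 2 2 2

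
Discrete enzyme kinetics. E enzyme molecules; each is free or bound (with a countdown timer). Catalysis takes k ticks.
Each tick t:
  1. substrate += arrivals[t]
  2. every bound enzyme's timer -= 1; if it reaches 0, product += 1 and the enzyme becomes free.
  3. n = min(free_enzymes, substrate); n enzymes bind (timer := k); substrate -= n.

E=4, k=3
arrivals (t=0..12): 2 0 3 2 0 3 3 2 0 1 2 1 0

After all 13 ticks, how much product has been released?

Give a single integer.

t=0: arr=2 -> substrate=0 bound=2 product=0
t=1: arr=0 -> substrate=0 bound=2 product=0
t=2: arr=3 -> substrate=1 bound=4 product=0
t=3: arr=2 -> substrate=1 bound=4 product=2
t=4: arr=0 -> substrate=1 bound=4 product=2
t=5: arr=3 -> substrate=2 bound=4 product=4
t=6: arr=3 -> substrate=3 bound=4 product=6
t=7: arr=2 -> substrate=5 bound=4 product=6
t=8: arr=0 -> substrate=3 bound=4 product=8
t=9: arr=1 -> substrate=2 bound=4 product=10
t=10: arr=2 -> substrate=4 bound=4 product=10
t=11: arr=1 -> substrate=3 bound=4 product=12
t=12: arr=0 -> substrate=1 bound=4 product=14

Answer: 14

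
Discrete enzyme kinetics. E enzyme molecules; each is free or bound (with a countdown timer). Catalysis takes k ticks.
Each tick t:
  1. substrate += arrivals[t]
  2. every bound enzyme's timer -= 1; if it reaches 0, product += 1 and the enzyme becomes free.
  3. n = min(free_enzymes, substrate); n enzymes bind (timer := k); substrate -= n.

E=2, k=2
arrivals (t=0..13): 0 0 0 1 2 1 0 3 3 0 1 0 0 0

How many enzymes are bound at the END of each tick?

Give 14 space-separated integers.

Answer: 0 0 0 1 2 2 2 2 2 2 2 2 2 2

Derivation:
t=0: arr=0 -> substrate=0 bound=0 product=0
t=1: arr=0 -> substrate=0 bound=0 product=0
t=2: arr=0 -> substrate=0 bound=0 product=0
t=3: arr=1 -> substrate=0 bound=1 product=0
t=4: arr=2 -> substrate=1 bound=2 product=0
t=5: arr=1 -> substrate=1 bound=2 product=1
t=6: arr=0 -> substrate=0 bound=2 product=2
t=7: arr=3 -> substrate=2 bound=2 product=3
t=8: arr=3 -> substrate=4 bound=2 product=4
t=9: arr=0 -> substrate=3 bound=2 product=5
t=10: arr=1 -> substrate=3 bound=2 product=6
t=11: arr=0 -> substrate=2 bound=2 product=7
t=12: arr=0 -> substrate=1 bound=2 product=8
t=13: arr=0 -> substrate=0 bound=2 product=9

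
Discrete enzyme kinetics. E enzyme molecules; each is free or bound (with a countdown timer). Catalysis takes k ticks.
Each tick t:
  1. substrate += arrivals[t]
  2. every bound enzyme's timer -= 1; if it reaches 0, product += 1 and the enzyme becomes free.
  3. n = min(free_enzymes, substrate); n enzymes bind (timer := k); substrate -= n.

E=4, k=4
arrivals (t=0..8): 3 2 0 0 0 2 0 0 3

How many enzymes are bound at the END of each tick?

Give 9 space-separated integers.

Answer: 3 4 4 4 2 3 3 3 4

Derivation:
t=0: arr=3 -> substrate=0 bound=3 product=0
t=1: arr=2 -> substrate=1 bound=4 product=0
t=2: arr=0 -> substrate=1 bound=4 product=0
t=3: arr=0 -> substrate=1 bound=4 product=0
t=4: arr=0 -> substrate=0 bound=2 product=3
t=5: arr=2 -> substrate=0 bound=3 product=4
t=6: arr=0 -> substrate=0 bound=3 product=4
t=7: arr=0 -> substrate=0 bound=3 product=4
t=8: arr=3 -> substrate=1 bound=4 product=5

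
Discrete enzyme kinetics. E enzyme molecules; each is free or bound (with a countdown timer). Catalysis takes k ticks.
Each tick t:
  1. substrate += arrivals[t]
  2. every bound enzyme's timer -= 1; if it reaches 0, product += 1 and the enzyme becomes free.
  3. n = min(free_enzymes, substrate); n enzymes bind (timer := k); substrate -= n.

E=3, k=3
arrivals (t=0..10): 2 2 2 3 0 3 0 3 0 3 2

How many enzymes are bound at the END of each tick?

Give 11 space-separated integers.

Answer: 2 3 3 3 3 3 3 3 3 3 3

Derivation:
t=0: arr=2 -> substrate=0 bound=2 product=0
t=1: arr=2 -> substrate=1 bound=3 product=0
t=2: arr=2 -> substrate=3 bound=3 product=0
t=3: arr=3 -> substrate=4 bound=3 product=2
t=4: arr=0 -> substrate=3 bound=3 product=3
t=5: arr=3 -> substrate=6 bound=3 product=3
t=6: arr=0 -> substrate=4 bound=3 product=5
t=7: arr=3 -> substrate=6 bound=3 product=6
t=8: arr=0 -> substrate=6 bound=3 product=6
t=9: arr=3 -> substrate=7 bound=3 product=8
t=10: arr=2 -> substrate=8 bound=3 product=9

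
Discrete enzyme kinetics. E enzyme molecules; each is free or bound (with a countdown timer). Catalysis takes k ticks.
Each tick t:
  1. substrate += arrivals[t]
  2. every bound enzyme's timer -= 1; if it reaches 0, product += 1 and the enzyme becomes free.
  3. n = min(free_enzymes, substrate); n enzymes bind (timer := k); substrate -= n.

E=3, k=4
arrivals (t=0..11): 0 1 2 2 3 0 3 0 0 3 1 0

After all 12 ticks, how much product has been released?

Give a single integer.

t=0: arr=0 -> substrate=0 bound=0 product=0
t=1: arr=1 -> substrate=0 bound=1 product=0
t=2: arr=2 -> substrate=0 bound=3 product=0
t=3: arr=2 -> substrate=2 bound=3 product=0
t=4: arr=3 -> substrate=5 bound=3 product=0
t=5: arr=0 -> substrate=4 bound=3 product=1
t=6: arr=3 -> substrate=5 bound=3 product=3
t=7: arr=0 -> substrate=5 bound=3 product=3
t=8: arr=0 -> substrate=5 bound=3 product=3
t=9: arr=3 -> substrate=7 bound=3 product=4
t=10: arr=1 -> substrate=6 bound=3 product=6
t=11: arr=0 -> substrate=6 bound=3 product=6

Answer: 6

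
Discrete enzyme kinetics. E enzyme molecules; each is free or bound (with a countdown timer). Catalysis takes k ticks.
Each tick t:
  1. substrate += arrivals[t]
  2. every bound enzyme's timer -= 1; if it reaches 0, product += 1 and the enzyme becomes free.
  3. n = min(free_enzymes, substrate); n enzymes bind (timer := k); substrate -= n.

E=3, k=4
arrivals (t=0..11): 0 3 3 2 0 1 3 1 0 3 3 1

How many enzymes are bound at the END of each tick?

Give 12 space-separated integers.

Answer: 0 3 3 3 3 3 3 3 3 3 3 3

Derivation:
t=0: arr=0 -> substrate=0 bound=0 product=0
t=1: arr=3 -> substrate=0 bound=3 product=0
t=2: arr=3 -> substrate=3 bound=3 product=0
t=3: arr=2 -> substrate=5 bound=3 product=0
t=4: arr=0 -> substrate=5 bound=3 product=0
t=5: arr=1 -> substrate=3 bound=3 product=3
t=6: arr=3 -> substrate=6 bound=3 product=3
t=7: arr=1 -> substrate=7 bound=3 product=3
t=8: arr=0 -> substrate=7 bound=3 product=3
t=9: arr=3 -> substrate=7 bound=3 product=6
t=10: arr=3 -> substrate=10 bound=3 product=6
t=11: arr=1 -> substrate=11 bound=3 product=6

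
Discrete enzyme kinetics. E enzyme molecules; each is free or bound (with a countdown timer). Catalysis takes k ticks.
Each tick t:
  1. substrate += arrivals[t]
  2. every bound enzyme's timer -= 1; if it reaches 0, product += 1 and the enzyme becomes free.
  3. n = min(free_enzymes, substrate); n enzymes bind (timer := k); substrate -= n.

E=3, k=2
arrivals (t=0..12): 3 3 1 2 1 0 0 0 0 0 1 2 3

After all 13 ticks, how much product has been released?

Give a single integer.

Answer: 11

Derivation:
t=0: arr=3 -> substrate=0 bound=3 product=0
t=1: arr=3 -> substrate=3 bound=3 product=0
t=2: arr=1 -> substrate=1 bound=3 product=3
t=3: arr=2 -> substrate=3 bound=3 product=3
t=4: arr=1 -> substrate=1 bound=3 product=6
t=5: arr=0 -> substrate=1 bound=3 product=6
t=6: arr=0 -> substrate=0 bound=1 product=9
t=7: arr=0 -> substrate=0 bound=1 product=9
t=8: arr=0 -> substrate=0 bound=0 product=10
t=9: arr=0 -> substrate=0 bound=0 product=10
t=10: arr=1 -> substrate=0 bound=1 product=10
t=11: arr=2 -> substrate=0 bound=3 product=10
t=12: arr=3 -> substrate=2 bound=3 product=11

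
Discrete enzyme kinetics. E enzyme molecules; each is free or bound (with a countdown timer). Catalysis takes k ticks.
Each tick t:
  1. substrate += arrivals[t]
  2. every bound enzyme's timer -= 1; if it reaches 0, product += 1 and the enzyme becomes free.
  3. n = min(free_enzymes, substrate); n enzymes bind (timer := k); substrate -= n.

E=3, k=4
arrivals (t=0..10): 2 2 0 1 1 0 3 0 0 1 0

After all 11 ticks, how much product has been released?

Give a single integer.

Answer: 6

Derivation:
t=0: arr=2 -> substrate=0 bound=2 product=0
t=1: arr=2 -> substrate=1 bound=3 product=0
t=2: arr=0 -> substrate=1 bound=3 product=0
t=3: arr=1 -> substrate=2 bound=3 product=0
t=4: arr=1 -> substrate=1 bound=3 product=2
t=5: arr=0 -> substrate=0 bound=3 product=3
t=6: arr=3 -> substrate=3 bound=3 product=3
t=7: arr=0 -> substrate=3 bound=3 product=3
t=8: arr=0 -> substrate=1 bound=3 product=5
t=9: arr=1 -> substrate=1 bound=3 product=6
t=10: arr=0 -> substrate=1 bound=3 product=6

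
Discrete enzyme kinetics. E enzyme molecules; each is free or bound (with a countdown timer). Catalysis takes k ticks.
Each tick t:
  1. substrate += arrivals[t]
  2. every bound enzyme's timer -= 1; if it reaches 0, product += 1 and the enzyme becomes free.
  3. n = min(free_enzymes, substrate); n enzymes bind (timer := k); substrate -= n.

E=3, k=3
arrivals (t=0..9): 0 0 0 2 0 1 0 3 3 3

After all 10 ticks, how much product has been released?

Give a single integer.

Answer: 3

Derivation:
t=0: arr=0 -> substrate=0 bound=0 product=0
t=1: arr=0 -> substrate=0 bound=0 product=0
t=2: arr=0 -> substrate=0 bound=0 product=0
t=3: arr=2 -> substrate=0 bound=2 product=0
t=4: arr=0 -> substrate=0 bound=2 product=0
t=5: arr=1 -> substrate=0 bound=3 product=0
t=6: arr=0 -> substrate=0 bound=1 product=2
t=7: arr=3 -> substrate=1 bound=3 product=2
t=8: arr=3 -> substrate=3 bound=3 product=3
t=9: arr=3 -> substrate=6 bound=3 product=3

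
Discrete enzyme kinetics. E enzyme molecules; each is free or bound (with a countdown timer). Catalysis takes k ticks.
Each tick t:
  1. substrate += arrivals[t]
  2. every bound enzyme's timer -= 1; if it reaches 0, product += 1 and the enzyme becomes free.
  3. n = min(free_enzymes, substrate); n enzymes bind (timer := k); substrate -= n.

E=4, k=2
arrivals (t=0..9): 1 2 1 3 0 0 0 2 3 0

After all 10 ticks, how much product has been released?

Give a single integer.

t=0: arr=1 -> substrate=0 bound=1 product=0
t=1: arr=2 -> substrate=0 bound=3 product=0
t=2: arr=1 -> substrate=0 bound=3 product=1
t=3: arr=3 -> substrate=0 bound=4 product=3
t=4: arr=0 -> substrate=0 bound=3 product=4
t=5: arr=0 -> substrate=0 bound=0 product=7
t=6: arr=0 -> substrate=0 bound=0 product=7
t=7: arr=2 -> substrate=0 bound=2 product=7
t=8: arr=3 -> substrate=1 bound=4 product=7
t=9: arr=0 -> substrate=0 bound=3 product=9

Answer: 9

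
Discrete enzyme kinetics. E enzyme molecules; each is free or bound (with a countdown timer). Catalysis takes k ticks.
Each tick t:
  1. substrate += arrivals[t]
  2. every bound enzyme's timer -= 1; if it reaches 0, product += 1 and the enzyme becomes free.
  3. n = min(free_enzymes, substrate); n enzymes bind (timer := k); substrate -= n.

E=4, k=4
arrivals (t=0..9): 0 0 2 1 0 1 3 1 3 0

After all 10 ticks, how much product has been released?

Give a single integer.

t=0: arr=0 -> substrate=0 bound=0 product=0
t=1: arr=0 -> substrate=0 bound=0 product=0
t=2: arr=2 -> substrate=0 bound=2 product=0
t=3: arr=1 -> substrate=0 bound=3 product=0
t=4: arr=0 -> substrate=0 bound=3 product=0
t=5: arr=1 -> substrate=0 bound=4 product=0
t=6: arr=3 -> substrate=1 bound=4 product=2
t=7: arr=1 -> substrate=1 bound=4 product=3
t=8: arr=3 -> substrate=4 bound=4 product=3
t=9: arr=0 -> substrate=3 bound=4 product=4

Answer: 4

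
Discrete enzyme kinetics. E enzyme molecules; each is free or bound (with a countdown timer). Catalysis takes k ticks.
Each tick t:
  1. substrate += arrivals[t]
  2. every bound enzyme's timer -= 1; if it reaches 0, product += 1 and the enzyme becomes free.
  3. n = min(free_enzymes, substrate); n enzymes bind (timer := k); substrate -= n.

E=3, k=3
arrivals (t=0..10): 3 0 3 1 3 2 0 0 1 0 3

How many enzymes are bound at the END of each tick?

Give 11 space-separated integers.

Answer: 3 3 3 3 3 3 3 3 3 3 3

Derivation:
t=0: arr=3 -> substrate=0 bound=3 product=0
t=1: arr=0 -> substrate=0 bound=3 product=0
t=2: arr=3 -> substrate=3 bound=3 product=0
t=3: arr=1 -> substrate=1 bound=3 product=3
t=4: arr=3 -> substrate=4 bound=3 product=3
t=5: arr=2 -> substrate=6 bound=3 product=3
t=6: arr=0 -> substrate=3 bound=3 product=6
t=7: arr=0 -> substrate=3 bound=3 product=6
t=8: arr=1 -> substrate=4 bound=3 product=6
t=9: arr=0 -> substrate=1 bound=3 product=9
t=10: arr=3 -> substrate=4 bound=3 product=9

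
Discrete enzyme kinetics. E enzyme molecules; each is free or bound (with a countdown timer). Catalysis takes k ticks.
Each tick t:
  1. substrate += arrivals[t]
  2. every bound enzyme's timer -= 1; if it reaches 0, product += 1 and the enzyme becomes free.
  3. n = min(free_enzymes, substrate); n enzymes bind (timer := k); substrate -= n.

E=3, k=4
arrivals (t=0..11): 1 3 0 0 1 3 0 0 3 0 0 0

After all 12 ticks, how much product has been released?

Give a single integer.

Answer: 6

Derivation:
t=0: arr=1 -> substrate=0 bound=1 product=0
t=1: arr=3 -> substrate=1 bound=3 product=0
t=2: arr=0 -> substrate=1 bound=3 product=0
t=3: arr=0 -> substrate=1 bound=3 product=0
t=4: arr=1 -> substrate=1 bound=3 product=1
t=5: arr=3 -> substrate=2 bound=3 product=3
t=6: arr=0 -> substrate=2 bound=3 product=3
t=7: arr=0 -> substrate=2 bound=3 product=3
t=8: arr=3 -> substrate=4 bound=3 product=4
t=9: arr=0 -> substrate=2 bound=3 product=6
t=10: arr=0 -> substrate=2 bound=3 product=6
t=11: arr=0 -> substrate=2 bound=3 product=6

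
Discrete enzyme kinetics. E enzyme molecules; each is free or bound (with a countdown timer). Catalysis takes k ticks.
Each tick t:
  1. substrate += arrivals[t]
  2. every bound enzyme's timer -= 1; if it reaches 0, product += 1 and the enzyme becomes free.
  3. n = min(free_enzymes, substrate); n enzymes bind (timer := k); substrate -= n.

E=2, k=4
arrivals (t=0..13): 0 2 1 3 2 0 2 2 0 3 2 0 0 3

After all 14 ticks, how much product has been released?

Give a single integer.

Answer: 6

Derivation:
t=0: arr=0 -> substrate=0 bound=0 product=0
t=1: arr=2 -> substrate=0 bound=2 product=0
t=2: arr=1 -> substrate=1 bound=2 product=0
t=3: arr=3 -> substrate=4 bound=2 product=0
t=4: arr=2 -> substrate=6 bound=2 product=0
t=5: arr=0 -> substrate=4 bound=2 product=2
t=6: arr=2 -> substrate=6 bound=2 product=2
t=7: arr=2 -> substrate=8 bound=2 product=2
t=8: arr=0 -> substrate=8 bound=2 product=2
t=9: arr=3 -> substrate=9 bound=2 product=4
t=10: arr=2 -> substrate=11 bound=2 product=4
t=11: arr=0 -> substrate=11 bound=2 product=4
t=12: arr=0 -> substrate=11 bound=2 product=4
t=13: arr=3 -> substrate=12 bound=2 product=6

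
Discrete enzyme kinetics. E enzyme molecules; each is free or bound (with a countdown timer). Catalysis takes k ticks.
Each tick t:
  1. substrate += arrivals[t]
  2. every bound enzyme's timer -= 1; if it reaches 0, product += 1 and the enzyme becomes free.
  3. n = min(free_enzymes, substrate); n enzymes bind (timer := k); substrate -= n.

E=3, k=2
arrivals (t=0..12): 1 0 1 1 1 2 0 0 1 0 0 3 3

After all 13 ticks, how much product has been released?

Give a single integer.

Answer: 7

Derivation:
t=0: arr=1 -> substrate=0 bound=1 product=0
t=1: arr=0 -> substrate=0 bound=1 product=0
t=2: arr=1 -> substrate=0 bound=1 product=1
t=3: arr=1 -> substrate=0 bound=2 product=1
t=4: arr=1 -> substrate=0 bound=2 product=2
t=5: arr=2 -> substrate=0 bound=3 product=3
t=6: arr=0 -> substrate=0 bound=2 product=4
t=7: arr=0 -> substrate=0 bound=0 product=6
t=8: arr=1 -> substrate=0 bound=1 product=6
t=9: arr=0 -> substrate=0 bound=1 product=6
t=10: arr=0 -> substrate=0 bound=0 product=7
t=11: arr=3 -> substrate=0 bound=3 product=7
t=12: arr=3 -> substrate=3 bound=3 product=7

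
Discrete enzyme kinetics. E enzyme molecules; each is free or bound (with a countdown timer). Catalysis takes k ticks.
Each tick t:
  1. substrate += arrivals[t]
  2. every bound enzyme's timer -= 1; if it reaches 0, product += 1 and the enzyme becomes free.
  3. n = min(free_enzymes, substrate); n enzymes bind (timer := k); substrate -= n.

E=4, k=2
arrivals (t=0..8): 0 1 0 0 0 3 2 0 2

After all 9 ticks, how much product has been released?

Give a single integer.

t=0: arr=0 -> substrate=0 bound=0 product=0
t=1: arr=1 -> substrate=0 bound=1 product=0
t=2: arr=0 -> substrate=0 bound=1 product=0
t=3: arr=0 -> substrate=0 bound=0 product=1
t=4: arr=0 -> substrate=0 bound=0 product=1
t=5: arr=3 -> substrate=0 bound=3 product=1
t=6: arr=2 -> substrate=1 bound=4 product=1
t=7: arr=0 -> substrate=0 bound=2 product=4
t=8: arr=2 -> substrate=0 bound=3 product=5

Answer: 5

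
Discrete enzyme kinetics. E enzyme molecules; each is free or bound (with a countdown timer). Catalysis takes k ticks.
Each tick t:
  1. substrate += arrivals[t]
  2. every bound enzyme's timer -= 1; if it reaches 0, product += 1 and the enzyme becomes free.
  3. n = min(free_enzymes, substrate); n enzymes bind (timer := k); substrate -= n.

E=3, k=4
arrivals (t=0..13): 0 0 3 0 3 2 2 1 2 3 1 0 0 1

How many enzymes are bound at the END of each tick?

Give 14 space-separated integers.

Answer: 0 0 3 3 3 3 3 3 3 3 3 3 3 3

Derivation:
t=0: arr=0 -> substrate=0 bound=0 product=0
t=1: arr=0 -> substrate=0 bound=0 product=0
t=2: arr=3 -> substrate=0 bound=3 product=0
t=3: arr=0 -> substrate=0 bound=3 product=0
t=4: arr=3 -> substrate=3 bound=3 product=0
t=5: arr=2 -> substrate=5 bound=3 product=0
t=6: arr=2 -> substrate=4 bound=3 product=3
t=7: arr=1 -> substrate=5 bound=3 product=3
t=8: arr=2 -> substrate=7 bound=3 product=3
t=9: arr=3 -> substrate=10 bound=3 product=3
t=10: arr=1 -> substrate=8 bound=3 product=6
t=11: arr=0 -> substrate=8 bound=3 product=6
t=12: arr=0 -> substrate=8 bound=3 product=6
t=13: arr=1 -> substrate=9 bound=3 product=6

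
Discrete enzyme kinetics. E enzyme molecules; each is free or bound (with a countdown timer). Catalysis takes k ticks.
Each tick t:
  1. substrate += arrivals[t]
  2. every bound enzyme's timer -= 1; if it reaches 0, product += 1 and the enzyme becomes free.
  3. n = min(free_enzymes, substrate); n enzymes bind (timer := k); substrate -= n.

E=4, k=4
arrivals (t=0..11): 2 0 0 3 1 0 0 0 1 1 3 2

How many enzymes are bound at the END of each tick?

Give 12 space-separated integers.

t=0: arr=2 -> substrate=0 bound=2 product=0
t=1: arr=0 -> substrate=0 bound=2 product=0
t=2: arr=0 -> substrate=0 bound=2 product=0
t=3: arr=3 -> substrate=1 bound=4 product=0
t=4: arr=1 -> substrate=0 bound=4 product=2
t=5: arr=0 -> substrate=0 bound=4 product=2
t=6: arr=0 -> substrate=0 bound=4 product=2
t=7: arr=0 -> substrate=0 bound=2 product=4
t=8: arr=1 -> substrate=0 bound=1 product=6
t=9: arr=1 -> substrate=0 bound=2 product=6
t=10: arr=3 -> substrate=1 bound=4 product=6
t=11: arr=2 -> substrate=3 bound=4 product=6

Answer: 2 2 2 4 4 4 4 2 1 2 4 4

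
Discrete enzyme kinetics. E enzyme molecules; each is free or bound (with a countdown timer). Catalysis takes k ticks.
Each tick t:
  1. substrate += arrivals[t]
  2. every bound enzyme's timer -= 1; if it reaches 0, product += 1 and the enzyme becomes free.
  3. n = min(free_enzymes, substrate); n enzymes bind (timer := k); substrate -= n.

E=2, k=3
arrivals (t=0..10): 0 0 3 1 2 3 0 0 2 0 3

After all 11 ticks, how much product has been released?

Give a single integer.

t=0: arr=0 -> substrate=0 bound=0 product=0
t=1: arr=0 -> substrate=0 bound=0 product=0
t=2: arr=3 -> substrate=1 bound=2 product=0
t=3: arr=1 -> substrate=2 bound=2 product=0
t=4: arr=2 -> substrate=4 bound=2 product=0
t=5: arr=3 -> substrate=5 bound=2 product=2
t=6: arr=0 -> substrate=5 bound=2 product=2
t=7: arr=0 -> substrate=5 bound=2 product=2
t=8: arr=2 -> substrate=5 bound=2 product=4
t=9: arr=0 -> substrate=5 bound=2 product=4
t=10: arr=3 -> substrate=8 bound=2 product=4

Answer: 4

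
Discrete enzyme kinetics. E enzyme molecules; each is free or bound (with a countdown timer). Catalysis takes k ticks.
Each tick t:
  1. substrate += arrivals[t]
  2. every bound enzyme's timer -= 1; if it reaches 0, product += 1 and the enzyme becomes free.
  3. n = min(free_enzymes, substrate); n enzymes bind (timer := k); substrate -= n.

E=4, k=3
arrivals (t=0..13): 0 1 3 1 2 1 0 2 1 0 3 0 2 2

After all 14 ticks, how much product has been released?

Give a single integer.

t=0: arr=0 -> substrate=0 bound=0 product=0
t=1: arr=1 -> substrate=0 bound=1 product=0
t=2: arr=3 -> substrate=0 bound=4 product=0
t=3: arr=1 -> substrate=1 bound=4 product=0
t=4: arr=2 -> substrate=2 bound=4 product=1
t=5: arr=1 -> substrate=0 bound=4 product=4
t=6: arr=0 -> substrate=0 bound=4 product=4
t=7: arr=2 -> substrate=1 bound=4 product=5
t=8: arr=1 -> substrate=0 bound=3 product=8
t=9: arr=0 -> substrate=0 bound=3 product=8
t=10: arr=3 -> substrate=1 bound=4 product=9
t=11: arr=0 -> substrate=0 bound=3 product=11
t=12: arr=2 -> substrate=1 bound=4 product=11
t=13: arr=2 -> substrate=1 bound=4 product=13

Answer: 13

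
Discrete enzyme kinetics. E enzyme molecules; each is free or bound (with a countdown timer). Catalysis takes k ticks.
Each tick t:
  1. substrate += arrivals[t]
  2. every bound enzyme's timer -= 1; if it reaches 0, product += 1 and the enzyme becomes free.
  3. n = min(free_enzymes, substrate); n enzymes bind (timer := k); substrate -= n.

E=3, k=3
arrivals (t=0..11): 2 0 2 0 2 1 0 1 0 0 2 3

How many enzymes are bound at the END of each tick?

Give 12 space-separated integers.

t=0: arr=2 -> substrate=0 bound=2 product=0
t=1: arr=0 -> substrate=0 bound=2 product=0
t=2: arr=2 -> substrate=1 bound=3 product=0
t=3: arr=0 -> substrate=0 bound=2 product=2
t=4: arr=2 -> substrate=1 bound=3 product=2
t=5: arr=1 -> substrate=1 bound=3 product=3
t=6: arr=0 -> substrate=0 bound=3 product=4
t=7: arr=1 -> substrate=0 bound=3 product=5
t=8: arr=0 -> substrate=0 bound=2 product=6
t=9: arr=0 -> substrate=0 bound=1 product=7
t=10: arr=2 -> substrate=0 bound=2 product=8
t=11: arr=3 -> substrate=2 bound=3 product=8

Answer: 2 2 3 2 3 3 3 3 2 1 2 3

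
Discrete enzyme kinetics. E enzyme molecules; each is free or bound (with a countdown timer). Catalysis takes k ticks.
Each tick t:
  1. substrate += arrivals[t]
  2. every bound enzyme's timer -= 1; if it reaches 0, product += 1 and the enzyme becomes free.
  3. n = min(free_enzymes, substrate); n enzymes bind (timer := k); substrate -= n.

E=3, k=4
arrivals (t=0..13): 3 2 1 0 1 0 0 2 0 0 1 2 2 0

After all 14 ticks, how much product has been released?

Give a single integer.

Answer: 9

Derivation:
t=0: arr=3 -> substrate=0 bound=3 product=0
t=1: arr=2 -> substrate=2 bound=3 product=0
t=2: arr=1 -> substrate=3 bound=3 product=0
t=3: arr=0 -> substrate=3 bound=3 product=0
t=4: arr=1 -> substrate=1 bound=3 product=3
t=5: arr=0 -> substrate=1 bound=3 product=3
t=6: arr=0 -> substrate=1 bound=3 product=3
t=7: arr=2 -> substrate=3 bound=3 product=3
t=8: arr=0 -> substrate=0 bound=3 product=6
t=9: arr=0 -> substrate=0 bound=3 product=6
t=10: arr=1 -> substrate=1 bound=3 product=6
t=11: arr=2 -> substrate=3 bound=3 product=6
t=12: arr=2 -> substrate=2 bound=3 product=9
t=13: arr=0 -> substrate=2 bound=3 product=9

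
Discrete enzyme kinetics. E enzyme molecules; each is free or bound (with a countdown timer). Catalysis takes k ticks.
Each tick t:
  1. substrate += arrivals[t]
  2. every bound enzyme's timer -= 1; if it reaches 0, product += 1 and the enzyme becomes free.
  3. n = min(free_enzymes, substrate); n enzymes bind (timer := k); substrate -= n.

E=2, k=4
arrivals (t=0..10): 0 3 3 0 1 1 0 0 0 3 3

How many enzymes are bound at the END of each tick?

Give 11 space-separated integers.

t=0: arr=0 -> substrate=0 bound=0 product=0
t=1: arr=3 -> substrate=1 bound=2 product=0
t=2: arr=3 -> substrate=4 bound=2 product=0
t=3: arr=0 -> substrate=4 bound=2 product=0
t=4: arr=1 -> substrate=5 bound=2 product=0
t=5: arr=1 -> substrate=4 bound=2 product=2
t=6: arr=0 -> substrate=4 bound=2 product=2
t=7: arr=0 -> substrate=4 bound=2 product=2
t=8: arr=0 -> substrate=4 bound=2 product=2
t=9: arr=3 -> substrate=5 bound=2 product=4
t=10: arr=3 -> substrate=8 bound=2 product=4

Answer: 0 2 2 2 2 2 2 2 2 2 2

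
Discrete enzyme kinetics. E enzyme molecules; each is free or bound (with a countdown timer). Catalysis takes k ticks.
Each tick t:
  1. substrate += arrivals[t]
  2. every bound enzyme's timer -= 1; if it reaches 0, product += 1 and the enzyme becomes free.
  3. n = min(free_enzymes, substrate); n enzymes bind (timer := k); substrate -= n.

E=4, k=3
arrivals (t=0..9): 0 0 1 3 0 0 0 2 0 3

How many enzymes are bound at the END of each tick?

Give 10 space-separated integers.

Answer: 0 0 1 4 4 3 0 2 2 4

Derivation:
t=0: arr=0 -> substrate=0 bound=0 product=0
t=1: arr=0 -> substrate=0 bound=0 product=0
t=2: arr=1 -> substrate=0 bound=1 product=0
t=3: arr=3 -> substrate=0 bound=4 product=0
t=4: arr=0 -> substrate=0 bound=4 product=0
t=5: arr=0 -> substrate=0 bound=3 product=1
t=6: arr=0 -> substrate=0 bound=0 product=4
t=7: arr=2 -> substrate=0 bound=2 product=4
t=8: arr=0 -> substrate=0 bound=2 product=4
t=9: arr=3 -> substrate=1 bound=4 product=4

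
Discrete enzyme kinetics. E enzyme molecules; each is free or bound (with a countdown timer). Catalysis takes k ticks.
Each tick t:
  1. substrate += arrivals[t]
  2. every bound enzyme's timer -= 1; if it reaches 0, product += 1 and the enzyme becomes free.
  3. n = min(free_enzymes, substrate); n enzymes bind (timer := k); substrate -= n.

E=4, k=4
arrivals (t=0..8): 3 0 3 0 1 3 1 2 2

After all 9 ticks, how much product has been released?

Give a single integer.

Answer: 7

Derivation:
t=0: arr=3 -> substrate=0 bound=3 product=0
t=1: arr=0 -> substrate=0 bound=3 product=0
t=2: arr=3 -> substrate=2 bound=4 product=0
t=3: arr=0 -> substrate=2 bound=4 product=0
t=4: arr=1 -> substrate=0 bound=4 product=3
t=5: arr=3 -> substrate=3 bound=4 product=3
t=6: arr=1 -> substrate=3 bound=4 product=4
t=7: arr=2 -> substrate=5 bound=4 product=4
t=8: arr=2 -> substrate=4 bound=4 product=7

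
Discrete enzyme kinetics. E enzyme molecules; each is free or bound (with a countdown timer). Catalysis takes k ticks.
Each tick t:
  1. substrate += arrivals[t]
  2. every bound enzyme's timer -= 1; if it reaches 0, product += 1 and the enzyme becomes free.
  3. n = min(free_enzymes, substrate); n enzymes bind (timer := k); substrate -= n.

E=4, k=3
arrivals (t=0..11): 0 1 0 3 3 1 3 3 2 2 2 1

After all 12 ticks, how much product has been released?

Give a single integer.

Answer: 9

Derivation:
t=0: arr=0 -> substrate=0 bound=0 product=0
t=1: arr=1 -> substrate=0 bound=1 product=0
t=2: arr=0 -> substrate=0 bound=1 product=0
t=3: arr=3 -> substrate=0 bound=4 product=0
t=4: arr=3 -> substrate=2 bound=4 product=1
t=5: arr=1 -> substrate=3 bound=4 product=1
t=6: arr=3 -> substrate=3 bound=4 product=4
t=7: arr=3 -> substrate=5 bound=4 product=5
t=8: arr=2 -> substrate=7 bound=4 product=5
t=9: arr=2 -> substrate=6 bound=4 product=8
t=10: arr=2 -> substrate=7 bound=4 product=9
t=11: arr=1 -> substrate=8 bound=4 product=9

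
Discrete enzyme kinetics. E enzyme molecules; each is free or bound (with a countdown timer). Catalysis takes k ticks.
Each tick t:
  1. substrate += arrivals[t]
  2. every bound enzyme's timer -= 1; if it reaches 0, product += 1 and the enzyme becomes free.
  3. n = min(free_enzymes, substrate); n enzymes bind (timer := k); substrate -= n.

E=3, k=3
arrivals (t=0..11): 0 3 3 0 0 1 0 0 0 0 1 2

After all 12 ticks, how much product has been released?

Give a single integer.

t=0: arr=0 -> substrate=0 bound=0 product=0
t=1: arr=3 -> substrate=0 bound=3 product=0
t=2: arr=3 -> substrate=3 bound=3 product=0
t=3: arr=0 -> substrate=3 bound=3 product=0
t=4: arr=0 -> substrate=0 bound=3 product=3
t=5: arr=1 -> substrate=1 bound=3 product=3
t=6: arr=0 -> substrate=1 bound=3 product=3
t=7: arr=0 -> substrate=0 bound=1 product=6
t=8: arr=0 -> substrate=0 bound=1 product=6
t=9: arr=0 -> substrate=0 bound=1 product=6
t=10: arr=1 -> substrate=0 bound=1 product=7
t=11: arr=2 -> substrate=0 bound=3 product=7

Answer: 7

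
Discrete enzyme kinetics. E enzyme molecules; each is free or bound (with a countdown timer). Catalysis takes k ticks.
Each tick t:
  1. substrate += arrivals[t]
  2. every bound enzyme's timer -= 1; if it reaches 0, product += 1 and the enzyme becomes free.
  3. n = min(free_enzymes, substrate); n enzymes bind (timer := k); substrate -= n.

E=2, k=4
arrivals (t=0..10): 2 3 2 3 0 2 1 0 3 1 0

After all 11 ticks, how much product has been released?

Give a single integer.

Answer: 4

Derivation:
t=0: arr=2 -> substrate=0 bound=2 product=0
t=1: arr=3 -> substrate=3 bound=2 product=0
t=2: arr=2 -> substrate=5 bound=2 product=0
t=3: arr=3 -> substrate=8 bound=2 product=0
t=4: arr=0 -> substrate=6 bound=2 product=2
t=5: arr=2 -> substrate=8 bound=2 product=2
t=6: arr=1 -> substrate=9 bound=2 product=2
t=7: arr=0 -> substrate=9 bound=2 product=2
t=8: arr=3 -> substrate=10 bound=2 product=4
t=9: arr=1 -> substrate=11 bound=2 product=4
t=10: arr=0 -> substrate=11 bound=2 product=4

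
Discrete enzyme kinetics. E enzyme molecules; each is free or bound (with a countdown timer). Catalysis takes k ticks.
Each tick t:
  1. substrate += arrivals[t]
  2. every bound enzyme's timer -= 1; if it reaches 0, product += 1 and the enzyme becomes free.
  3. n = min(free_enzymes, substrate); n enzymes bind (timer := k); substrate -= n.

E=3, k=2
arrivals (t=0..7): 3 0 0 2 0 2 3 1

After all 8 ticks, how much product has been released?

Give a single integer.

t=0: arr=3 -> substrate=0 bound=3 product=0
t=1: arr=0 -> substrate=0 bound=3 product=0
t=2: arr=0 -> substrate=0 bound=0 product=3
t=3: arr=2 -> substrate=0 bound=2 product=3
t=4: arr=0 -> substrate=0 bound=2 product=3
t=5: arr=2 -> substrate=0 bound=2 product=5
t=6: arr=3 -> substrate=2 bound=3 product=5
t=7: arr=1 -> substrate=1 bound=3 product=7

Answer: 7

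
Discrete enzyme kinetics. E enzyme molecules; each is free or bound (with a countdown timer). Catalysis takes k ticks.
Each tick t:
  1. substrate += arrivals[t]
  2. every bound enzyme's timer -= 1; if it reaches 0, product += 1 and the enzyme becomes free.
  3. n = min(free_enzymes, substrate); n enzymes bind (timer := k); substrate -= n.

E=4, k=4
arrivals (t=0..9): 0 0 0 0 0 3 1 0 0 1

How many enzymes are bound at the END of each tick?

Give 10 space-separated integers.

t=0: arr=0 -> substrate=0 bound=0 product=0
t=1: arr=0 -> substrate=0 bound=0 product=0
t=2: arr=0 -> substrate=0 bound=0 product=0
t=3: arr=0 -> substrate=0 bound=0 product=0
t=4: arr=0 -> substrate=0 bound=0 product=0
t=5: arr=3 -> substrate=0 bound=3 product=0
t=6: arr=1 -> substrate=0 bound=4 product=0
t=7: arr=0 -> substrate=0 bound=4 product=0
t=8: arr=0 -> substrate=0 bound=4 product=0
t=9: arr=1 -> substrate=0 bound=2 product=3

Answer: 0 0 0 0 0 3 4 4 4 2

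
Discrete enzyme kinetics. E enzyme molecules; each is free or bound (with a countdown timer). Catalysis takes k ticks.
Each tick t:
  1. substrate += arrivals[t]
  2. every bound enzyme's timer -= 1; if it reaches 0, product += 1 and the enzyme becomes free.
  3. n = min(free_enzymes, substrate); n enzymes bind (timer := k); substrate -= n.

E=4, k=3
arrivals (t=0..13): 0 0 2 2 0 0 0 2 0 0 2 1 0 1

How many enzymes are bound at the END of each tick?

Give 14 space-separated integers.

Answer: 0 0 2 4 4 2 0 2 2 2 2 3 3 2

Derivation:
t=0: arr=0 -> substrate=0 bound=0 product=0
t=1: arr=0 -> substrate=0 bound=0 product=0
t=2: arr=2 -> substrate=0 bound=2 product=0
t=3: arr=2 -> substrate=0 bound=4 product=0
t=4: arr=0 -> substrate=0 bound=4 product=0
t=5: arr=0 -> substrate=0 bound=2 product=2
t=6: arr=0 -> substrate=0 bound=0 product=4
t=7: arr=2 -> substrate=0 bound=2 product=4
t=8: arr=0 -> substrate=0 bound=2 product=4
t=9: arr=0 -> substrate=0 bound=2 product=4
t=10: arr=2 -> substrate=0 bound=2 product=6
t=11: arr=1 -> substrate=0 bound=3 product=6
t=12: arr=0 -> substrate=0 bound=3 product=6
t=13: arr=1 -> substrate=0 bound=2 product=8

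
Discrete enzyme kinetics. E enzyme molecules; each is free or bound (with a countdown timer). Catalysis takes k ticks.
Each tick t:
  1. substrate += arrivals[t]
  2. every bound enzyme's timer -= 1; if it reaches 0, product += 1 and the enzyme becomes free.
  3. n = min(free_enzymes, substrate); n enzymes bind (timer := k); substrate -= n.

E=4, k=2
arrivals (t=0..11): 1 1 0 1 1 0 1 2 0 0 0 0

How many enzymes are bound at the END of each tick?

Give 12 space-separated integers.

Answer: 1 2 1 1 2 1 1 3 2 0 0 0

Derivation:
t=0: arr=1 -> substrate=0 bound=1 product=0
t=1: arr=1 -> substrate=0 bound=2 product=0
t=2: arr=0 -> substrate=0 bound=1 product=1
t=3: arr=1 -> substrate=0 bound=1 product=2
t=4: arr=1 -> substrate=0 bound=2 product=2
t=5: arr=0 -> substrate=0 bound=1 product=3
t=6: arr=1 -> substrate=0 bound=1 product=4
t=7: arr=2 -> substrate=0 bound=3 product=4
t=8: arr=0 -> substrate=0 bound=2 product=5
t=9: arr=0 -> substrate=0 bound=0 product=7
t=10: arr=0 -> substrate=0 bound=0 product=7
t=11: arr=0 -> substrate=0 bound=0 product=7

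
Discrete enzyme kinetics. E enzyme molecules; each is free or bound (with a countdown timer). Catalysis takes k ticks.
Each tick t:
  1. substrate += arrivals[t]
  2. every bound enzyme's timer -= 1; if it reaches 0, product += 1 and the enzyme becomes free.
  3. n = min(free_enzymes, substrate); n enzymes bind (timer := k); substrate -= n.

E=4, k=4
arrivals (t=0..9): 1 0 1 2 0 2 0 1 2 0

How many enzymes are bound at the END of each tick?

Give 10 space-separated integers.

Answer: 1 1 2 4 3 4 4 3 4 4

Derivation:
t=0: arr=1 -> substrate=0 bound=1 product=0
t=1: arr=0 -> substrate=0 bound=1 product=0
t=2: arr=1 -> substrate=0 bound=2 product=0
t=3: arr=2 -> substrate=0 bound=4 product=0
t=4: arr=0 -> substrate=0 bound=3 product=1
t=5: arr=2 -> substrate=1 bound=4 product=1
t=6: arr=0 -> substrate=0 bound=4 product=2
t=7: arr=1 -> substrate=0 bound=3 product=4
t=8: arr=2 -> substrate=1 bound=4 product=4
t=9: arr=0 -> substrate=0 bound=4 product=5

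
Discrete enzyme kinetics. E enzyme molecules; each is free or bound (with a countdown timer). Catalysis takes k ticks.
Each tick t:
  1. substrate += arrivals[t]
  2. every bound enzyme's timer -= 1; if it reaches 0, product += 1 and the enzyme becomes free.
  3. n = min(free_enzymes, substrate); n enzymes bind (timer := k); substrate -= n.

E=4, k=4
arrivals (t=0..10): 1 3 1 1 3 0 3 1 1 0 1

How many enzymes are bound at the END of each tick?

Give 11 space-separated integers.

Answer: 1 4 4 4 4 4 4 4 4 4 4

Derivation:
t=0: arr=1 -> substrate=0 bound=1 product=0
t=1: arr=3 -> substrate=0 bound=4 product=0
t=2: arr=1 -> substrate=1 bound=4 product=0
t=3: arr=1 -> substrate=2 bound=4 product=0
t=4: arr=3 -> substrate=4 bound=4 product=1
t=5: arr=0 -> substrate=1 bound=4 product=4
t=6: arr=3 -> substrate=4 bound=4 product=4
t=7: arr=1 -> substrate=5 bound=4 product=4
t=8: arr=1 -> substrate=5 bound=4 product=5
t=9: arr=0 -> substrate=2 bound=4 product=8
t=10: arr=1 -> substrate=3 bound=4 product=8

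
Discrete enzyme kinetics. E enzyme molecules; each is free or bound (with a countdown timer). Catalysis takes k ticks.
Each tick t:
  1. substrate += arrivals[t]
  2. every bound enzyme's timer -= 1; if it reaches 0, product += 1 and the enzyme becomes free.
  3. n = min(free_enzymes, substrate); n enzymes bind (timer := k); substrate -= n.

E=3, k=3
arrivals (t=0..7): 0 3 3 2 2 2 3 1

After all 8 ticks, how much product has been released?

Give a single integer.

Answer: 6

Derivation:
t=0: arr=0 -> substrate=0 bound=0 product=0
t=1: arr=3 -> substrate=0 bound=3 product=0
t=2: arr=3 -> substrate=3 bound=3 product=0
t=3: arr=2 -> substrate=5 bound=3 product=0
t=4: arr=2 -> substrate=4 bound=3 product=3
t=5: arr=2 -> substrate=6 bound=3 product=3
t=6: arr=3 -> substrate=9 bound=3 product=3
t=7: arr=1 -> substrate=7 bound=3 product=6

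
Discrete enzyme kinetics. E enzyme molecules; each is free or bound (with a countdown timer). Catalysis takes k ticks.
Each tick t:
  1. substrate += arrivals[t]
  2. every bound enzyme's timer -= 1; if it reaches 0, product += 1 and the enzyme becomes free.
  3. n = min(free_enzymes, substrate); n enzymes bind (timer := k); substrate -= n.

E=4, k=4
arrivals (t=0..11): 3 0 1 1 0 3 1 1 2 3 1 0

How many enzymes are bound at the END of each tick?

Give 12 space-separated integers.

Answer: 3 3 4 4 2 4 4 4 4 4 4 4

Derivation:
t=0: arr=3 -> substrate=0 bound=3 product=0
t=1: arr=0 -> substrate=0 bound=3 product=0
t=2: arr=1 -> substrate=0 bound=4 product=0
t=3: arr=1 -> substrate=1 bound=4 product=0
t=4: arr=0 -> substrate=0 bound=2 product=3
t=5: arr=3 -> substrate=1 bound=4 product=3
t=6: arr=1 -> substrate=1 bound=4 product=4
t=7: arr=1 -> substrate=2 bound=4 product=4
t=8: arr=2 -> substrate=3 bound=4 product=5
t=9: arr=3 -> substrate=4 bound=4 product=7
t=10: arr=1 -> substrate=4 bound=4 product=8
t=11: arr=0 -> substrate=4 bound=4 product=8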